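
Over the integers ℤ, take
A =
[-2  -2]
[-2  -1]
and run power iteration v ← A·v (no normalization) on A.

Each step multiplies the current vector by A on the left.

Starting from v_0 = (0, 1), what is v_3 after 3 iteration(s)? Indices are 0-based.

v_3 = (-22, -17)

v_0 = (0, 1).
v_1 = A·v_0 = (-2, -1).
v_2 = A·v_1 = (6, 5).
v_3 = A·v_2 = (-22, -17).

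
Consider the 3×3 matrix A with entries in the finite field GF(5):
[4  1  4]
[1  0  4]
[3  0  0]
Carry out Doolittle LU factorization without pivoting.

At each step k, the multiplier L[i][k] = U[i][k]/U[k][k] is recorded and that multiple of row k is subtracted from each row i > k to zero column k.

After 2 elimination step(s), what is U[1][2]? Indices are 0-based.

U[1][2] = 3

Step 1: pivot at (0,0) is 4.
  row1 ← row1 − (4)·row0  ⇒  L[1][0]=4, U row1=(0, 1, 3)
  row2 ← row2 − (2)·row0  ⇒  L[2][0]=2, U row2=(0, 3, 2)
Step 2: pivot at (1,1) is 1.
  row2 ← row2 − (3)·row1  ⇒  L[2][1]=3, U row2=(0, 0, 3)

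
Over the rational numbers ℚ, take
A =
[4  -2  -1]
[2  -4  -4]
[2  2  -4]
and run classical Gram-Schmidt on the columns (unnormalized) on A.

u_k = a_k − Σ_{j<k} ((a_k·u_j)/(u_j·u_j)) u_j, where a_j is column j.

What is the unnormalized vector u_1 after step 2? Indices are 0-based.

u_1 = (0, -3, 3)

Step 1: u_0 = a_0 = (4, 2, 2).
Step 2: u_1 = a_1 − (-1/2)·u_0 = (0, -3, 3).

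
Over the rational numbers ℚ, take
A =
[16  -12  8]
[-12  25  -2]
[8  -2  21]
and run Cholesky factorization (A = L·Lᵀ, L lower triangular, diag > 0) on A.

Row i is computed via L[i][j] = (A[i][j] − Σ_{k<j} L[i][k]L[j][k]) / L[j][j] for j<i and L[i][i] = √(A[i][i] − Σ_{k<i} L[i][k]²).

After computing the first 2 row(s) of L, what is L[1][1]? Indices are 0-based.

L[1][1] = 4

Step 1: L[0][0] = √(16) = 4.
  L[1][0] = (-12) / L[0][0] = -3.
Step 2: L[1][1] = √(16) = 4.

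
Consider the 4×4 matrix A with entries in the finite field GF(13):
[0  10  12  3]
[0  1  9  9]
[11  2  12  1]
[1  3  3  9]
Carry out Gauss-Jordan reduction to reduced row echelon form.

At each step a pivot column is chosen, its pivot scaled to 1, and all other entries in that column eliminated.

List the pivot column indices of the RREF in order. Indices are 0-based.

pivot columns: 0, 1, 2, 3

step 1: exchange rows 0,2
step 1: normalize row 0 (÷11) = (1, 12, 7, 6)
  row 3: subtract 1×row0 = (0, 4, 9, 3)
step 2: normalize row 1 (÷1) = (0, 1, 9, 9)
  row 0: subtract 12×row1 = (1, 0, 3, 2)
  row 2: subtract 10×row1 = (0, 0, 0, 4)
  row 3: subtract 4×row1 = (0, 0, 12, 6)
step 3: exchange rows 2,3
step 3: normalize row 2 (÷12) = (0, 0, 1, 7)
  row 0: subtract 3×row2 = (1, 0, 0, 7)
  row 1: subtract 9×row2 = (0, 1, 0, 11)
step 4: normalize row 3 (÷4) = (0, 0, 0, 1)
  row 0: subtract 7×row3 = (1, 0, 0, 0)
  row 1: subtract 11×row3 = (0, 1, 0, 0)
  row 2: subtract 7×row3 = (0, 0, 1, 0)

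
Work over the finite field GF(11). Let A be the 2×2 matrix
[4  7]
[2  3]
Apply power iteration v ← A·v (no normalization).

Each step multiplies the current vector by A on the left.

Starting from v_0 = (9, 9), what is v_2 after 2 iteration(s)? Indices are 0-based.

v_0 = (9, 9).
v_1 = A·v_0 = (0, 1).
v_2 = A·v_1 = (7, 3).

v_2 = (7, 3)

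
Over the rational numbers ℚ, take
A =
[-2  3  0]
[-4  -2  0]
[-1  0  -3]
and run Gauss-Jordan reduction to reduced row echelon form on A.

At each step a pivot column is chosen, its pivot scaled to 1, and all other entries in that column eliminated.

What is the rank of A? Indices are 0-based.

rank = 3

pivot(0,0)=-2: scale R0 → (1, -3/2, 0)
  clear (1,0): R1 −= (-4)R0 → (0, -8, 0)
  clear (2,0): R2 −= (-1)R0 → (0, -3/2, -3)
pivot(1,1)=-8: scale R1 → (0, 1, 0)
  clear (0,1): R0 −= (-3/2)R1 → (1, 0, 0)
  clear (2,1): R2 −= (-3/2)R1 → (0, 0, -3)
pivot(2,2)=-3: scale R2 → (0, 0, 1)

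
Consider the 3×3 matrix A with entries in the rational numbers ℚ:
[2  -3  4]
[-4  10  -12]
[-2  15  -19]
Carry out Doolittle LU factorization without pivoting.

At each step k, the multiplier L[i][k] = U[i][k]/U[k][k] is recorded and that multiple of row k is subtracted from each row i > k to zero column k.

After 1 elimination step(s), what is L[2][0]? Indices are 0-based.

L[2][0] = -1

k=0: U[0][0]=2
  eliminate (1,0): mult=-2, new row 1: (0, 4, -4); set L[1][0]=-2
  eliminate (2,0): mult=-1, new row 2: (0, 12, -15); set L[2][0]=-1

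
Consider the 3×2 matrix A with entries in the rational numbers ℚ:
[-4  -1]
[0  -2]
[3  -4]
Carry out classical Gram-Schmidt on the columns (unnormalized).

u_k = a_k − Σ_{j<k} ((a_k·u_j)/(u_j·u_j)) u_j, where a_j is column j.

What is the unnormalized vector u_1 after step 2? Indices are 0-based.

Step 1: u_0 = a_0 = (-4, 0, 3).
Step 2: u_1 = a_1 − (-8/25)·u_0 = (-57/25, -2, -76/25).

u_1 = (-57/25, -2, -76/25)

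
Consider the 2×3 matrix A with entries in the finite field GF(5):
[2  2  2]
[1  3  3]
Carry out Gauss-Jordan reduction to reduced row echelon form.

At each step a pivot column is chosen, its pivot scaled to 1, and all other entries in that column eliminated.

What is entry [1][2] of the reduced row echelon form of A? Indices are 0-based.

M[1][2] = 1

step 1: normalize row 0 (÷2) = (1, 1, 1)
  row 1: subtract 1×row0 = (0, 2, 2)
step 2: normalize row 1 (÷2) = (0, 1, 1)
  row 0: subtract 1×row1 = (1, 0, 0)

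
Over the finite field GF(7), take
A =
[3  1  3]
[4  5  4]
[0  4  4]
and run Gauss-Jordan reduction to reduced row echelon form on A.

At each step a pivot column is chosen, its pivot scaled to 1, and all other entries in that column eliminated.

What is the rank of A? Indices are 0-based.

rank = 3

step 1: normalize row 0 (÷3) = (1, 5, 1)
  row 1: subtract 4×row0 = (0, 6, 0)
step 2: normalize row 1 (÷6) = (0, 1, 0)
  row 0: subtract 5×row1 = (1, 0, 1)
  row 2: subtract 4×row1 = (0, 0, 4)
step 3: normalize row 2 (÷4) = (0, 0, 1)
  row 0: subtract 1×row2 = (1, 0, 0)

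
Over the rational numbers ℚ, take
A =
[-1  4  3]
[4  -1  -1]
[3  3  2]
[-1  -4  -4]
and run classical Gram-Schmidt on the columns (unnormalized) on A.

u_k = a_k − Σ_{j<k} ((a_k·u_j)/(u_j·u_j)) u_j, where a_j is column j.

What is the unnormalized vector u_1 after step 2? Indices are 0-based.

Step 1: u_0 = a_0 = (-1, 4, 3, -1).
Step 2: u_1 = a_1 − (5/27)·u_0 = (113/27, -47/27, 22/9, -103/27).

u_1 = (113/27, -47/27, 22/9, -103/27)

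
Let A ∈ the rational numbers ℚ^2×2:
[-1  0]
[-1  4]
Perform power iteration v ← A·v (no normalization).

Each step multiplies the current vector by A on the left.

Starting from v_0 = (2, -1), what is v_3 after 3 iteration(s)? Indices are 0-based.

v_3 = (-2, -90)

v_0 = (2, -1).
v_1 = A·v_0 = (-2, -6).
v_2 = A·v_1 = (2, -22).
v_3 = A·v_2 = (-2, -90).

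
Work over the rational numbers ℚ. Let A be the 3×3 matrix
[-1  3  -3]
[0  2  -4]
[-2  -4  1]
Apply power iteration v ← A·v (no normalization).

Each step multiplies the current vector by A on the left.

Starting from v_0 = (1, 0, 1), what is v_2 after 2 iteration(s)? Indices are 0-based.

v_2 = (-5, -4, 23)

v_0 = (1, 0, 1).
v_1 = A·v_0 = (-4, -4, -1).
v_2 = A·v_1 = (-5, -4, 23).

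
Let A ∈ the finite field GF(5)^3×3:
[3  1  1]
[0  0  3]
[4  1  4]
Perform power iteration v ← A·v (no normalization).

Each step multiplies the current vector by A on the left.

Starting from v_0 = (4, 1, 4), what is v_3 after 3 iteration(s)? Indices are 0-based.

v_3 = (4, 1, 1)

v_0 = (4, 1, 4).
v_1 = A·v_0 = (2, 2, 3).
v_2 = A·v_1 = (1, 4, 2).
v_3 = A·v_2 = (4, 1, 1).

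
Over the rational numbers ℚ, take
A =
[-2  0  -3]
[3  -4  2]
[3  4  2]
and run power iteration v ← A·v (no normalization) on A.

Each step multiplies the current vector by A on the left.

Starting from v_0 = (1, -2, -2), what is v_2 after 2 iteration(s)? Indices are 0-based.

v_2 = (19, -34, 22)

v_0 = (1, -2, -2).
v_1 = A·v_0 = (4, 7, -9).
v_2 = A·v_1 = (19, -34, 22).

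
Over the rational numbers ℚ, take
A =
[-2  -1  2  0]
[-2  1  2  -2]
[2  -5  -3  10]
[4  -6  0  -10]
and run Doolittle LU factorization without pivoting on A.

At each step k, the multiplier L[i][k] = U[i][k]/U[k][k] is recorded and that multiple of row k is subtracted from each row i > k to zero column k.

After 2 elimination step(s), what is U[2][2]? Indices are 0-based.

k=0: U[0][0]=-2
  eliminate (1,0): mult=1, new row 1: (0, 2, 0, -2); set L[1][0]=1
  eliminate (2,0): mult=-1, new row 2: (0, -6, -1, 10); set L[2][0]=-1
  eliminate (3,0): mult=-2, new row 3: (0, -8, 4, -10); set L[3][0]=-2
k=1: U[1][1]=2
  eliminate (2,1): mult=-3, new row 2: (0, 0, -1, 4); set L[2][1]=-3
  eliminate (3,1): mult=-4, new row 3: (0, 0, 4, -18); set L[3][1]=-4

U[2][2] = -1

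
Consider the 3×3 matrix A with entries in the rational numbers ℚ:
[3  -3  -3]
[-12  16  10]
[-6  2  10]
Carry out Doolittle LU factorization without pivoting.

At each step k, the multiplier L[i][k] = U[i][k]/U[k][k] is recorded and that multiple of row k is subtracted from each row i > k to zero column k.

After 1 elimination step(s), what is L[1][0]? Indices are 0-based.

Step 1: pivot at (0,0) is 3.
  row1 ← row1 − (-4)·row0  ⇒  L[1][0]=-4, U row1=(0, 4, -2)
  row2 ← row2 − (-2)·row0  ⇒  L[2][0]=-2, U row2=(0, -4, 4)

L[1][0] = -4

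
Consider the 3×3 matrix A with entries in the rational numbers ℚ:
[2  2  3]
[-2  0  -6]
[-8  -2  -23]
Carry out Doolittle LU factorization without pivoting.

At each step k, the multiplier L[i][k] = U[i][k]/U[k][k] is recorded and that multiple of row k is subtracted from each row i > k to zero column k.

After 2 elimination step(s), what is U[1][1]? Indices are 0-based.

Step 1: pivot at (0,0) is 2.
  row1 ← row1 − (-1)·row0  ⇒  L[1][0]=-1, U row1=(0, 2, -3)
  row2 ← row2 − (-4)·row0  ⇒  L[2][0]=-4, U row2=(0, 6, -11)
Step 2: pivot at (1,1) is 2.
  row2 ← row2 − (3)·row1  ⇒  L[2][1]=3, U row2=(0, 0, -2)

U[1][1] = 2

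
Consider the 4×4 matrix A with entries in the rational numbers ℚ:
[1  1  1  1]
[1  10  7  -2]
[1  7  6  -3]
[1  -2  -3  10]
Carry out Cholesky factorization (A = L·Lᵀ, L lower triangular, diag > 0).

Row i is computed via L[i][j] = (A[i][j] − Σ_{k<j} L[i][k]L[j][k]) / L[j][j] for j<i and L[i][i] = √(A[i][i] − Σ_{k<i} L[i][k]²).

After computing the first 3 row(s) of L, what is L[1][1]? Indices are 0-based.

Step 1: L[0][0] = √(1) = 1.
  L[1][0] = (1) / L[0][0] = 1.
Step 2: L[1][1] = √(9) = 3.
  L[2][0] = (1) / L[0][0] = 1.
  L[2][1] = (6) / L[1][1] = 2.
Step 3: L[2][2] = √(1) = 1.

L[1][1] = 3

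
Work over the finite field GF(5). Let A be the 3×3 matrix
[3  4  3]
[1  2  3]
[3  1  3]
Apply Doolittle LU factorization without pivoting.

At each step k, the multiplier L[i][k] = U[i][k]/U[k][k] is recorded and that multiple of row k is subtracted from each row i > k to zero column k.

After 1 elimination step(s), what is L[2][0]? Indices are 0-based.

L[2][0] = 1

k=0: U[0][0]=3
  eliminate (1,0): mult=2, new row 1: (0, 4, 2); set L[1][0]=2
  eliminate (2,0): mult=1, new row 2: (0, 2, 0); set L[2][0]=1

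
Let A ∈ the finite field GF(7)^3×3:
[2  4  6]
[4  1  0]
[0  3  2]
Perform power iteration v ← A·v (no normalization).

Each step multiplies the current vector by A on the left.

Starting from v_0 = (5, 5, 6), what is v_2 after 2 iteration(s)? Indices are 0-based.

v_2 = (2, 2, 3)

v_0 = (5, 5, 6).
v_1 = A·v_0 = (3, 4, 6).
v_2 = A·v_1 = (2, 2, 3).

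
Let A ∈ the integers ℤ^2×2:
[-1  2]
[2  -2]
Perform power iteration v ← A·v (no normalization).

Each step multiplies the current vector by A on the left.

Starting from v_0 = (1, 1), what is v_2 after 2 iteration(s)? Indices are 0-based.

v_0 = (1, 1).
v_1 = A·v_0 = (1, 0).
v_2 = A·v_1 = (-1, 2).

v_2 = (-1, 2)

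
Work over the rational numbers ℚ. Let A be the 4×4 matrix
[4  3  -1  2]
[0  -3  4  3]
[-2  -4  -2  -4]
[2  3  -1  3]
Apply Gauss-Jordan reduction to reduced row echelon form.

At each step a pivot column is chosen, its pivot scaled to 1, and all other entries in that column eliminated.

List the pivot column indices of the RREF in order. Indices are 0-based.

pivot columns: 0, 1, 2, 3

pivot(0,0)=4: scale R0 → (1, 3/4, -1/4, 1/2)
  clear (2,0): R2 −= (-2)R0 → (0, -5/2, -5/2, -3)
  clear (3,0): R3 −= (2)R0 → (0, 3/2, -1/2, 2)
pivot(1,1)=-3: scale R1 → (0, 1, -4/3, -1)
  clear (0,1): R0 −= (3/4)R1 → (1, 0, 3/4, 5/4)
  clear (2,1): R2 −= (-5/2)R1 → (0, 0, -35/6, -11/2)
  clear (3,1): R3 −= (3/2)R1 → (0, 0, 3/2, 7/2)
pivot(2,2)=-35/6: scale R2 → (0, 0, 1, 33/35)
  clear (0,2): R0 −= (3/4)R2 → (1, 0, 0, 19/35)
  clear (1,2): R1 −= (-4/3)R2 → (0, 1, 0, 9/35)
  clear (3,2): R3 −= (3/2)R2 → (0, 0, 0, 73/35)
pivot(3,3)=73/35: scale R3 → (0, 0, 0, 1)
  clear (0,3): R0 −= (19/35)R3 → (1, 0, 0, 0)
  clear (1,3): R1 −= (9/35)R3 → (0, 1, 0, 0)
  clear (2,3): R2 −= (33/35)R3 → (0, 0, 1, 0)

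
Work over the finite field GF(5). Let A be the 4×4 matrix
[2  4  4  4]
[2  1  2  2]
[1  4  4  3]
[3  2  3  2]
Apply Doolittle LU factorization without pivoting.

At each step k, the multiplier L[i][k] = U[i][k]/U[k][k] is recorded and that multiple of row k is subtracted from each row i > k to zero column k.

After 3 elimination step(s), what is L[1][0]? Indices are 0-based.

L[1][0] = 1

Step 1: pivot at (0,0) is 2.
  row1 ← row1 − (1)·row0  ⇒  L[1][0]=1, U row1=(0, 2, 3, 3)
  row2 ← row2 − (3)·row0  ⇒  L[2][0]=3, U row2=(0, 2, 2, 1)
  row3 ← row3 − (4)·row0  ⇒  L[3][0]=4, U row3=(0, 1, 2, 1)
Step 2: pivot at (1,1) is 2.
  row2 ← row2 − (1)·row1  ⇒  L[2][1]=1, U row2=(0, 0, 4, 3)
  row3 ← row3 − (3)·row1  ⇒  L[3][1]=3, U row3=(0, 0, 3, 2)
Step 3: pivot at (2,2) is 4.
  row3 ← row3 − (2)·row2  ⇒  L[3][2]=2, U row3=(0, 0, 0, 1)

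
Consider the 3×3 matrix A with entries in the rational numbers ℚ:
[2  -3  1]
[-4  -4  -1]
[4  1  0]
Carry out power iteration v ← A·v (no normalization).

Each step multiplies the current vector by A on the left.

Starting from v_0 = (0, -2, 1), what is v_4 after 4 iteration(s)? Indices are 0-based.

v_0 = (0, -2, 1).
v_1 = A·v_0 = (7, 7, -2).
v_2 = A·v_1 = (-9, -54, 35).
v_3 = A·v_2 = (179, 217, -90).
v_4 = A·v_3 = (-383, -1494, 933).

v_4 = (-383, -1494, 933)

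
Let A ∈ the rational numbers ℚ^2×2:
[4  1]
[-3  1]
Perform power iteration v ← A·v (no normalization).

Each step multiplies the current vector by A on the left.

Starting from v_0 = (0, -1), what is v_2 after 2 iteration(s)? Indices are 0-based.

v_2 = (-5, 2)

v_0 = (0, -1).
v_1 = A·v_0 = (-1, -1).
v_2 = A·v_1 = (-5, 2).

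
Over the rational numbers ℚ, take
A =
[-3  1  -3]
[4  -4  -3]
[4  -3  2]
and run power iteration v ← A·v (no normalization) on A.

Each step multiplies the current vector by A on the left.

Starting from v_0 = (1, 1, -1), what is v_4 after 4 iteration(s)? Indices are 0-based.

v_0 = (1, 1, -1).
v_1 = A·v_0 = (1, 3, -1).
v_2 = A·v_1 = (3, -5, -7).
v_3 = A·v_2 = (7, 53, 13).
v_4 = A·v_3 = (-7, -223, -105).

v_4 = (-7, -223, -105)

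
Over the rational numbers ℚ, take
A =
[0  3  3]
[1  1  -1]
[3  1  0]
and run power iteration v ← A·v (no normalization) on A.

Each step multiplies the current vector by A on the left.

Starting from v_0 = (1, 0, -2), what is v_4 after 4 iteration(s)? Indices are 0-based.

v_4 = (225, -84, -162)

v_0 = (1, 0, -2).
v_1 = A·v_0 = (-6, 3, 3).
v_2 = A·v_1 = (18, -6, -15).
v_3 = A·v_2 = (-63, 27, 48).
v_4 = A·v_3 = (225, -84, -162).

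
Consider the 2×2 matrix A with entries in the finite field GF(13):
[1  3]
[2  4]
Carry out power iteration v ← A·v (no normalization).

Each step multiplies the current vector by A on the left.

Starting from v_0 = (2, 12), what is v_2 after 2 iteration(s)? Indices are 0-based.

v_0 = (2, 12).
v_1 = A·v_0 = (12, 0).
v_2 = A·v_1 = (12, 11).

v_2 = (12, 11)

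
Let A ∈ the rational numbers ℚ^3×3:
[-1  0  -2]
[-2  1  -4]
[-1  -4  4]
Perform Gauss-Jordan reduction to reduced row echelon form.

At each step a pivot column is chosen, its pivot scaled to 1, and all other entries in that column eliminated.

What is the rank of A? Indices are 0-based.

[1] R0 /= -1  ⇒  (1, 0, 2)
     R1 -= -2·R0  ⇒  (0, 1, 0)
     R2 -= -1·R0  ⇒  (0, -4, 6)
[2] R1 /= 1  ⇒  (0, 1, 0)
     R2 -= -4·R1  ⇒  (0, 0, 6)
[3] R2 /= 6  ⇒  (0, 0, 1)
     R0 -= 2·R2  ⇒  (1, 0, 0)

rank = 3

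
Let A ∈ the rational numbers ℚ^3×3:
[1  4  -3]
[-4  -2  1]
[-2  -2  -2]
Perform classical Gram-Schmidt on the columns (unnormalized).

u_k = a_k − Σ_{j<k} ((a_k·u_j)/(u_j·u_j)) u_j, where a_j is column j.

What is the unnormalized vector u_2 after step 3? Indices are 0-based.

u_2 = (-23/31, 69/62, -161/62)

Step 1: u_0 = a_0 = (1, -4, -2).
Step 2: u_1 = a_1 − (16/21)·u_0 = (68/21, 22/21, -10/21).
Step 3: u_2 = a_2 − (-1/7)·u_0 − (-81/124)·u_1 = (-23/31, 69/62, -161/62).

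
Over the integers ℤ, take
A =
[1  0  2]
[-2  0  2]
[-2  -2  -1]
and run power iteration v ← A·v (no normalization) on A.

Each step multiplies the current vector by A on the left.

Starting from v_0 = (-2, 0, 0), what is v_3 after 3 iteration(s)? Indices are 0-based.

v_3 = (-10, -28, -28)

v_0 = (-2, 0, 0).
v_1 = A·v_0 = (-2, 4, 4).
v_2 = A·v_1 = (6, 12, -8).
v_3 = A·v_2 = (-10, -28, -28).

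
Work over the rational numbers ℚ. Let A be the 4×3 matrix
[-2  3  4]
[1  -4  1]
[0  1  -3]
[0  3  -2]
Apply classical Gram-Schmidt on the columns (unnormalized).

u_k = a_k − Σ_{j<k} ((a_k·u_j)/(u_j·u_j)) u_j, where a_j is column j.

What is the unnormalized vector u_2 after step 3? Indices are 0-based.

Step 1: u_0 = a_0 = (-2, 1, 0, 0).
Step 2: u_1 = a_1 − (-2)·u_0 = (-1, -2, 1, 3).
Step 3: u_2 = a_2 − (-7/5)·u_0 − (-1)·u_1 = (1/5, 2/5, -2, 1).

u_2 = (1/5, 2/5, -2, 1)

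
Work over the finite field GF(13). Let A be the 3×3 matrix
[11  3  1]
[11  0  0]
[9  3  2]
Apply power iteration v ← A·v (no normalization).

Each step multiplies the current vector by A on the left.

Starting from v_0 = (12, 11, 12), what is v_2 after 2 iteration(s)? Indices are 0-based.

v_0 = (12, 11, 12).
v_1 = A·v_0 = (8, 2, 9).
v_2 = A·v_1 = (12, 10, 5).

v_2 = (12, 10, 5)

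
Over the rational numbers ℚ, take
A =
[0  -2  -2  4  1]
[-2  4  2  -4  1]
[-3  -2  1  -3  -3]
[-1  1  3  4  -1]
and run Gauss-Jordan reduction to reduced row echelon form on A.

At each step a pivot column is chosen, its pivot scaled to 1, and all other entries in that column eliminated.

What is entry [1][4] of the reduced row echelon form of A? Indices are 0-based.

[1] R0 <-> R1
[1] R0 /= -2  ⇒  (1, -2, -1, 2, -1/2)
     R2 -= -3·R0  ⇒  (0, -8, -2, 3, -9/2)
     R3 -= -1·R0  ⇒  (0, -1, 2, 6, -3/2)
[2] R1 /= -2  ⇒  (0, 1, 1, -2, -1/2)
     R0 -= -2·R1  ⇒  (1, 0, 1, -2, -3/2)
     R2 -= -8·R1  ⇒  (0, 0, 6, -13, -17/2)
     R3 -= -1·R1  ⇒  (0, 0, 3, 4, -2)
[3] R2 /= 6  ⇒  (0, 0, 1, -13/6, -17/12)
     R0 -= 1·R2  ⇒  (1, 0, 0, 1/6, -1/12)
     R1 -= 1·R2  ⇒  (0, 1, 0, 1/6, 11/12)
     R3 -= 3·R2  ⇒  (0, 0, 0, 21/2, 9/4)
[4] R3 /= 21/2  ⇒  (0, 0, 0, 1, 3/14)
     R0 -= 1/6·R3  ⇒  (1, 0, 0, 0, -5/42)
     R1 -= 1/6·R3  ⇒  (0, 1, 0, 0, 37/42)
     R2 -= -13/6·R3  ⇒  (0, 0, 1, 0, -20/21)

M[1][4] = 37/42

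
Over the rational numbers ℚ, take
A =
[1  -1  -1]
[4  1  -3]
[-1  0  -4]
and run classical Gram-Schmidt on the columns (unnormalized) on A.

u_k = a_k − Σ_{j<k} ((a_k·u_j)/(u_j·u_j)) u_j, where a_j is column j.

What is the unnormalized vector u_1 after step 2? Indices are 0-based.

u_1 = (-7/6, 1/3, 1/6)

Step 1: u_0 = a_0 = (1, 4, -1).
Step 2: u_1 = a_1 − (1/6)·u_0 = (-7/6, 1/3, 1/6).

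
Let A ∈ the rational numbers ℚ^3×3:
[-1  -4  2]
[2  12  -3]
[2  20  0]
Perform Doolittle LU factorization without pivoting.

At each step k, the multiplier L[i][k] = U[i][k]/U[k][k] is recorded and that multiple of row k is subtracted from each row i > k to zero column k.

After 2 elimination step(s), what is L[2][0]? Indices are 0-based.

[col 0] pivot -1
  R1 -= -2*R0 → (0, 4, 1)  (L[1][0] := -2)
  R2 -= -2*R0 → (0, 12, 4)  (L[2][0] := -2)
[col 1] pivot 4
  R2 -= 3*R1 → (0, 0, 1)  (L[2][1] := 3)

L[2][0] = -2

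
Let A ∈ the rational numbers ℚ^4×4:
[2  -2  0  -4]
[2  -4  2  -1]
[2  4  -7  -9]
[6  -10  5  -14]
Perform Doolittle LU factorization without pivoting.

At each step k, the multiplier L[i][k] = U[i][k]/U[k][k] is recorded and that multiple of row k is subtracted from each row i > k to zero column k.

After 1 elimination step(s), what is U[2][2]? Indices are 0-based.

U[2][2] = -7

k=0: U[0][0]=2
  eliminate (1,0): mult=1, new row 1: (0, -2, 2, 3); set L[1][0]=1
  eliminate (2,0): mult=1, new row 2: (0, 6, -7, -5); set L[2][0]=1
  eliminate (3,0): mult=3, new row 3: (0, -4, 5, -2); set L[3][0]=3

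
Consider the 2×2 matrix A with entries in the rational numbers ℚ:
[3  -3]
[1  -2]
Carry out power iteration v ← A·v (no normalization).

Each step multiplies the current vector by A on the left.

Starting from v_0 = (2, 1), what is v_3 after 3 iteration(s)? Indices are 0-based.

v_0 = (2, 1).
v_1 = A·v_0 = (3, 0).
v_2 = A·v_1 = (9, 3).
v_3 = A·v_2 = (18, 3).

v_3 = (18, 3)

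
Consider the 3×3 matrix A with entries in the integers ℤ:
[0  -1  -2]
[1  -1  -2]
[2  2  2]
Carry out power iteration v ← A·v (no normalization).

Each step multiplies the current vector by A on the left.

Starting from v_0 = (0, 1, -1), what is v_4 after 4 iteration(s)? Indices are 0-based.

v_0 = (0, 1, -1).
v_1 = A·v_0 = (1, 1, 0).
v_2 = A·v_1 = (-1, 0, 4).
v_3 = A·v_2 = (-8, -9, 6).
v_4 = A·v_3 = (-3, -11, -22).

v_4 = (-3, -11, -22)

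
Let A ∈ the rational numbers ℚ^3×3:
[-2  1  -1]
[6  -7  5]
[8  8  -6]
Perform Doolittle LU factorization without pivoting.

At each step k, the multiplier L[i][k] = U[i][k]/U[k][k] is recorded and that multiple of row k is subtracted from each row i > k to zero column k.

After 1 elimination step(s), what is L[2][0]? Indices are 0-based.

Step 1: pivot at (0,0) is -2.
  row1 ← row1 − (-3)·row0  ⇒  L[1][0]=-3, U row1=(0, -4, 2)
  row2 ← row2 − (-4)·row0  ⇒  L[2][0]=-4, U row2=(0, 12, -10)

L[2][0] = -4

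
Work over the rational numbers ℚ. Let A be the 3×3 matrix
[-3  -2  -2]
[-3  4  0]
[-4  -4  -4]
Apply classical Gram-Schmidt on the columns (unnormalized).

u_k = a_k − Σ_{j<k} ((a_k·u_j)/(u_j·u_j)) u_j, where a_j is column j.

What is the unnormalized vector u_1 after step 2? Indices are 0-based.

Step 1: u_0 = a_0 = (-3, -3, -4).
Step 2: u_1 = a_1 − (5/17)·u_0 = (-19/17, 83/17, -48/17).

u_1 = (-19/17, 83/17, -48/17)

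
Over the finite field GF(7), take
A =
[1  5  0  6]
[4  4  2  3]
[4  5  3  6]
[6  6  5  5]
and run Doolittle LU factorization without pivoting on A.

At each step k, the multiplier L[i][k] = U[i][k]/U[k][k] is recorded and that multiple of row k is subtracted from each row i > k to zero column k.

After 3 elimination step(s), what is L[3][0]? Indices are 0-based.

L[3][0] = 6

[col 0] pivot 1
  R1 -= 4*R0 → (0, 5, 2, 0)  (L[1][0] := 4)
  R2 -= 4*R0 → (0, 6, 3, 3)  (L[2][0] := 4)
  R3 -= 6*R0 → (0, 4, 5, 4)  (L[3][0] := 6)
[col 1] pivot 5
  R2 -= 4*R1 → (0, 0, 2, 3)  (L[2][1] := 4)
  R3 -= 5*R1 → (0, 0, 2, 4)  (L[3][1] := 5)
[col 2] pivot 2
  R3 -= 1*R2 → (0, 0, 0, 1)  (L[3][2] := 1)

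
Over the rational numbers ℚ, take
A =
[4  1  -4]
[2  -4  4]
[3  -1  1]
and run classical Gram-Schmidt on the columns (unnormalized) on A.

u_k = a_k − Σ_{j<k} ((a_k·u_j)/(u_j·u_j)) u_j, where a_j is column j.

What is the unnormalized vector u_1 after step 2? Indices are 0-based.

Step 1: u_0 = a_0 = (4, 2, 3).
Step 2: u_1 = a_1 − (-7/29)·u_0 = (57/29, -102/29, -8/29).

u_1 = (57/29, -102/29, -8/29)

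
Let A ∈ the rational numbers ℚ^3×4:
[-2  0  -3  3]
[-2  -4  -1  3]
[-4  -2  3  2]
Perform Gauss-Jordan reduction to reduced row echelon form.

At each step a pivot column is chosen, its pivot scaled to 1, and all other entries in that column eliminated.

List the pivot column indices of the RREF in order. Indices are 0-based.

pivot columns: 0, 1, 2

step 1: normalize row 0 (÷-2) = (1, 0, 3/2, -3/2)
  row 1: subtract -2×row0 = (0, -4, 2, 0)
  row 2: subtract -4×row0 = (0, -2, 9, -4)
step 2: normalize row 1 (÷-4) = (0, 1, -1/2, 0)
  row 2: subtract -2×row1 = (0, 0, 8, -4)
step 3: normalize row 2 (÷8) = (0, 0, 1, -1/2)
  row 0: subtract 3/2×row2 = (1, 0, 0, -3/4)
  row 1: subtract -1/2×row2 = (0, 1, 0, -1/4)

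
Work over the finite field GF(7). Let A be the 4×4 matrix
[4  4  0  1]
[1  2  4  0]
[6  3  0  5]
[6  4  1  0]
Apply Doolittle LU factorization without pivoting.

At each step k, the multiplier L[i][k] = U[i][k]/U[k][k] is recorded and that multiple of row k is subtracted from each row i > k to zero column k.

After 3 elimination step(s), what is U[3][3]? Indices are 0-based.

U[3][3] = 6

[col 0] pivot 4
  R1 -= 2*R0 → (0, 1, 4, 5)  (L[1][0] := 2)
  R2 -= 5*R0 → (0, 4, 0, 0)  (L[2][0] := 5)
  R3 -= 5*R0 → (0, 5, 1, 2)  (L[3][0] := 5)
[col 1] pivot 1
  R2 -= 4*R1 → (0, 0, 5, 1)  (L[2][1] := 4)
  R3 -= 5*R1 → (0, 0, 2, 5)  (L[3][1] := 5)
[col 2] pivot 5
  R3 -= 6*R2 → (0, 0, 0, 6)  (L[3][2] := 6)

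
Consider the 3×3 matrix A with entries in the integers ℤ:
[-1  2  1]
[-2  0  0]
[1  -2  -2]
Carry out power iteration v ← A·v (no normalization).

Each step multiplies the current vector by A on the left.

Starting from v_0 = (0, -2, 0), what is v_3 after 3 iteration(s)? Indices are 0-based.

v_3 = (-4, -16, 16)

v_0 = (0, -2, 0).
v_1 = A·v_0 = (-4, 0, 4).
v_2 = A·v_1 = (8, 8, -12).
v_3 = A·v_2 = (-4, -16, 16).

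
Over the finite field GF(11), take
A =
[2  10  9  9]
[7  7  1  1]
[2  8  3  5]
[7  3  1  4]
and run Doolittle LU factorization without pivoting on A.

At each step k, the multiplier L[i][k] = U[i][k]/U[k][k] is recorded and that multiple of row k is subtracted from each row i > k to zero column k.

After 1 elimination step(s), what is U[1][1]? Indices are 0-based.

U[1][1] = 5

Step 1: pivot at (0,0) is 2.
  row1 ← row1 − (9)·row0  ⇒  L[1][0]=9, U row1=(0, 5, 8, 8)
  row2 ← row2 − (1)·row0  ⇒  L[2][0]=1, U row2=(0, 9, 5, 7)
  row3 ← row3 − (9)·row0  ⇒  L[3][0]=9, U row3=(0, 1, 8, 0)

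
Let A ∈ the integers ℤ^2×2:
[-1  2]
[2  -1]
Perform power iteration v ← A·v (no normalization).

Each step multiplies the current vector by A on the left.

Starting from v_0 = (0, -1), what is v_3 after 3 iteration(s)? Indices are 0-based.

v_0 = (0, -1).
v_1 = A·v_0 = (-2, 1).
v_2 = A·v_1 = (4, -5).
v_3 = A·v_2 = (-14, 13).

v_3 = (-14, 13)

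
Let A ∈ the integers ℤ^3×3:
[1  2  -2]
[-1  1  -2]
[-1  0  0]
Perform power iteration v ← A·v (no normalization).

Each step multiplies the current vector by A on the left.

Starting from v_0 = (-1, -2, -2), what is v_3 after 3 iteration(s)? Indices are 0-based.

v_0 = (-1, -2, -2).
v_1 = A·v_0 = (-1, 3, 1).
v_2 = A·v_1 = (3, 2, 1).
v_3 = A·v_2 = (5, -3, -3).

v_3 = (5, -3, -3)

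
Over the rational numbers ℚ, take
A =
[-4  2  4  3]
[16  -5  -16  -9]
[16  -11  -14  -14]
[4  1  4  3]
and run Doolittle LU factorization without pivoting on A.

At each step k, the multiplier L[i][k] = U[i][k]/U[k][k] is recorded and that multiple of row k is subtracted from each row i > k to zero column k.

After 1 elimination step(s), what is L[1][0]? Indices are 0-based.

k=0: U[0][0]=-4
  eliminate (1,0): mult=-4, new row 1: (0, 3, 0, 3); set L[1][0]=-4
  eliminate (2,0): mult=-4, new row 2: (0, -3, 2, -2); set L[2][0]=-4
  eliminate (3,0): mult=-1, new row 3: (0, 3, 8, 6); set L[3][0]=-1

L[1][0] = -4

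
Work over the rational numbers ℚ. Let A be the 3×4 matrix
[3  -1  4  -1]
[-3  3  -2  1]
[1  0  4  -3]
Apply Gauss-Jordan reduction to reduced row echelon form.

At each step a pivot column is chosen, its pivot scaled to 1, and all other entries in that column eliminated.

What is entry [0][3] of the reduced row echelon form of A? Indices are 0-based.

step 1: normalize row 0 (÷3) = (1, -1/3, 4/3, -1/3)
  row 1: subtract -3×row0 = (0, 2, 2, 0)
  row 2: subtract 1×row0 = (0, 1/3, 8/3, -8/3)
step 2: normalize row 1 (÷2) = (0, 1, 1, 0)
  row 0: subtract -1/3×row1 = (1, 0, 5/3, -1/3)
  row 2: subtract 1/3×row1 = (0, 0, 7/3, -8/3)
step 3: normalize row 2 (÷7/3) = (0, 0, 1, -8/7)
  row 0: subtract 5/3×row2 = (1, 0, 0, 11/7)
  row 1: subtract 1×row2 = (0, 1, 0, 8/7)

M[0][3] = 11/7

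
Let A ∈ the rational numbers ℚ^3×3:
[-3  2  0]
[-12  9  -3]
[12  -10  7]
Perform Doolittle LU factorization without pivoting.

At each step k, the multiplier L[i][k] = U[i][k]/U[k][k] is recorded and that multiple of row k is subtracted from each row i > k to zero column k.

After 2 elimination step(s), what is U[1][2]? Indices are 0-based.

[col 0] pivot -3
  R1 -= 4*R0 → (0, 1, -3)  (L[1][0] := 4)
  R2 -= -4*R0 → (0, -2, 7)  (L[2][0] := -4)
[col 1] pivot 1
  R2 -= -2*R1 → (0, 0, 1)  (L[2][1] := -2)

U[1][2] = -3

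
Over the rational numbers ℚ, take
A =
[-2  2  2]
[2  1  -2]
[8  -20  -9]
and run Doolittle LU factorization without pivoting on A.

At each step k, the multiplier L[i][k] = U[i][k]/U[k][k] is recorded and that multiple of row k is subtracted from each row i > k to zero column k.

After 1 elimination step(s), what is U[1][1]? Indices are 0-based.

Step 1: pivot at (0,0) is -2.
  row1 ← row1 − (-1)·row0  ⇒  L[1][0]=-1, U row1=(0, 3, 0)
  row2 ← row2 − (-4)·row0  ⇒  L[2][0]=-4, U row2=(0, -12, -1)

U[1][1] = 3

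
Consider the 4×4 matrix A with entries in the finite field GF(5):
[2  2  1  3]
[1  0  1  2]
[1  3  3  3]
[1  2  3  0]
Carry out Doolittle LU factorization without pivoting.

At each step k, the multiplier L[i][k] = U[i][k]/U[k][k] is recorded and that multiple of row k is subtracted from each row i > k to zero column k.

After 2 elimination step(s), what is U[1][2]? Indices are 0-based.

U[1][2] = 3

[col 0] pivot 2
  R1 -= 3*R0 → (0, 4, 3, 3)  (L[1][0] := 3)
  R2 -= 3*R0 → (0, 2, 0, 4)  (L[2][0] := 3)
  R3 -= 3*R0 → (0, 1, 0, 1)  (L[3][0] := 3)
[col 1] pivot 4
  R2 -= 3*R1 → (0, 0, 1, 0)  (L[2][1] := 3)
  R3 -= 4*R1 → (0, 0, 3, 4)  (L[3][1] := 4)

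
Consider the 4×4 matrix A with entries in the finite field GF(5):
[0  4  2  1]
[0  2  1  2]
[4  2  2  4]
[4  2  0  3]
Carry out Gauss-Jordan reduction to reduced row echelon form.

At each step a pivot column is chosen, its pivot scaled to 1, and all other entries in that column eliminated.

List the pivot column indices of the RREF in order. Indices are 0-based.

step 1: exchange rows 0,2
step 1: normalize row 0 (÷4) = (1, 3, 3, 1)
  row 3: subtract 4×row0 = (0, 0, 3, 4)
step 2: normalize row 1 (÷2) = (0, 1, 3, 1)
  row 0: subtract 3×row1 = (1, 0, 4, 3)
  row 2: subtract 4×row1 = (0, 0, 0, 2)
step 3: exchange rows 2,3
step 3: normalize row 2 (÷3) = (0, 0, 1, 3)
  row 0: subtract 4×row2 = (1, 0, 0, 1)
  row 1: subtract 3×row2 = (0, 1, 0, 2)
step 4: normalize row 3 (÷2) = (0, 0, 0, 1)
  row 0: subtract 1×row3 = (1, 0, 0, 0)
  row 1: subtract 2×row3 = (0, 1, 0, 0)
  row 2: subtract 3×row3 = (0, 0, 1, 0)

pivot columns: 0, 1, 2, 3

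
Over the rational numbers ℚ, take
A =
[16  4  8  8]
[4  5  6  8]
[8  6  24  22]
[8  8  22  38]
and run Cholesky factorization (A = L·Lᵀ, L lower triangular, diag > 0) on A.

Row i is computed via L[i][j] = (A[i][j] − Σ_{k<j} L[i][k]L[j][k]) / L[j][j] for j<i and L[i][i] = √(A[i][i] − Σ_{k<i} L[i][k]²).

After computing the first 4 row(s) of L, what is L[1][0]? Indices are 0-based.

L[1][0] = 1

Step 1: L[0][0] = √(16) = 4.
  L[1][0] = (4) / L[0][0] = 1.
Step 2: L[1][1] = √(4) = 2.
  L[2][0] = (8) / L[0][0] = 2.
  L[2][1] = (4) / L[1][1] = 2.
Step 3: L[2][2] = √(16) = 4.
  L[3][0] = (8) / L[0][0] = 2.
  L[3][1] = (6) / L[1][1] = 3.
  L[3][2] = (12) / L[2][2] = 3.
Step 4: L[3][3] = √(16) = 4.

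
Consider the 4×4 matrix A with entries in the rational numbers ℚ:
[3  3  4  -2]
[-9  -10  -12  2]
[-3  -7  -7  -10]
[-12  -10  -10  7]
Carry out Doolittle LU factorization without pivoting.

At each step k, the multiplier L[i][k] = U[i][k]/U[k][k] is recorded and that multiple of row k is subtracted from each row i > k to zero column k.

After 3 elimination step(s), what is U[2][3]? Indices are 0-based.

k=0: U[0][0]=3
  eliminate (1,0): mult=-3, new row 1: (0, -1, 0, -4); set L[1][0]=-3
  eliminate (2,0): mult=-1, new row 2: (0, -4, -3, -12); set L[2][0]=-1
  eliminate (3,0): mult=-4, new row 3: (0, 2, 6, -1); set L[3][0]=-4
k=1: U[1][1]=-1
  eliminate (2,1): mult=4, new row 2: (0, 0, -3, 4); set L[2][1]=4
  eliminate (3,1): mult=-2, new row 3: (0, 0, 6, -9); set L[3][1]=-2
k=2: U[2][2]=-3
  eliminate (3,2): mult=-2, new row 3: (0, 0, 0, -1); set L[3][2]=-2

U[2][3] = 4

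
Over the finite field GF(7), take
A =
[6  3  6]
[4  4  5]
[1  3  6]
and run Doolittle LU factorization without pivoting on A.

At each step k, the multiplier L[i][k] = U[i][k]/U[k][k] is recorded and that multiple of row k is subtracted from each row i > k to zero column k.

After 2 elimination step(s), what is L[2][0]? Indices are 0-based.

Step 1: pivot at (0,0) is 6.
  row1 ← row1 − (3)·row0  ⇒  L[1][0]=3, U row1=(0, 2, 1)
  row2 ← row2 − (6)·row0  ⇒  L[2][0]=6, U row2=(0, 6, 5)
Step 2: pivot at (1,1) is 2.
  row2 ← row2 − (3)·row1  ⇒  L[2][1]=3, U row2=(0, 0, 2)

L[2][0] = 6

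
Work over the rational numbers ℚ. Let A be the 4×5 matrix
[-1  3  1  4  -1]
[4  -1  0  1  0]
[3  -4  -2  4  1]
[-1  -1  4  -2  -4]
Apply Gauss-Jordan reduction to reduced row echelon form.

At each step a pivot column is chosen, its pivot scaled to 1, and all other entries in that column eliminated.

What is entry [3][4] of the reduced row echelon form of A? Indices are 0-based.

pivot(0,0)=-1: scale R0 → (1, -3, -1, -4, 1)
  clear (1,0): R1 −= (4)R0 → (0, 11, 4, 17, -4)
  clear (2,0): R2 −= (3)R0 → (0, 5, 1, 16, -2)
  clear (3,0): R3 −= (-1)R0 → (0, -4, 3, -6, -3)
pivot(1,1)=11: scale R1 → (0, 1, 4/11, 17/11, -4/11)
  clear (0,1): R0 −= (-3)R1 → (1, 0, 1/11, 7/11, -1/11)
  clear (2,1): R2 −= (5)R1 → (0, 0, -9/11, 91/11, -2/11)
  clear (3,1): R3 −= (-4)R1 → (0, 0, 49/11, 2/11, -49/11)
pivot(2,2)=-9/11: scale R2 → (0, 0, 1, -91/9, 2/9)
  clear (0,2): R0 −= (1/11)R2 → (1, 0, 0, 14/9, -1/9)
  clear (1,2): R1 −= (4/11)R2 → (0, 1, 0, 47/9, -4/9)
  clear (3,2): R3 −= (49/11)R2 → (0, 0, 0, 407/9, -49/9)
pivot(3,3)=407/9: scale R3 → (0, 0, 0, 1, -49/407)
  clear (0,3): R0 −= (14/9)R3 → (1, 0, 0, 0, 31/407)
  clear (1,3): R1 −= (47/9)R3 → (0, 1, 0, 0, 75/407)
  clear (2,3): R2 −= (-91/9)R3 → (0, 0, 1, 0, -405/407)

M[3][4] = -49/407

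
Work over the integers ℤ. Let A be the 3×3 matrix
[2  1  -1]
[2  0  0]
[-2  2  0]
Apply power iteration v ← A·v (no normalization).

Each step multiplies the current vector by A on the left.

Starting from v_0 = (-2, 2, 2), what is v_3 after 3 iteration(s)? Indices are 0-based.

v_3 = (-48, -40, 24)

v_0 = (-2, 2, 2).
v_1 = A·v_0 = (-4, -4, 8).
v_2 = A·v_1 = (-20, -8, 0).
v_3 = A·v_2 = (-48, -40, 24).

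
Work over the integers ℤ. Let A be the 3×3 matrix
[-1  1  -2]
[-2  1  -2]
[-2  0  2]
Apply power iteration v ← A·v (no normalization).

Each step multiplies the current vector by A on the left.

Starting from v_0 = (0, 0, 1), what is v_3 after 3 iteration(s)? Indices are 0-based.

v_0 = (0, 0, 1).
v_1 = A·v_0 = (-2, -2, 2).
v_2 = A·v_1 = (-4, -2, 8).
v_3 = A·v_2 = (-14, -10, 24).

v_3 = (-14, -10, 24)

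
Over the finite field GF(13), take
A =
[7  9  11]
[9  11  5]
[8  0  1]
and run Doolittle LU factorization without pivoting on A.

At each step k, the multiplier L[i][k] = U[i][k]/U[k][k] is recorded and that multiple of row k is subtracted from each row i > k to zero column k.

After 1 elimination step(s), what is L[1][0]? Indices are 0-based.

k=0: U[0][0]=7
  eliminate (1,0): mult=5, new row 1: (0, 5, 2); set L[1][0]=5
  eliminate (2,0): mult=3, new row 2: (0, 12, 7); set L[2][0]=3

L[1][0] = 5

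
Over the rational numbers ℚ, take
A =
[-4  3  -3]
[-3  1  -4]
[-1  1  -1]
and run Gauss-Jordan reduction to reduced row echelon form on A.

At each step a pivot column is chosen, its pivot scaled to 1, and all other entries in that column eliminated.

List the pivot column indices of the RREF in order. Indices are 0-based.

step 1: normalize row 0 (÷-4) = (1, -3/4, 3/4)
  row 1: subtract -3×row0 = (0, -5/4, -7/4)
  row 2: subtract -1×row0 = (0, 1/4, -1/4)
step 2: normalize row 1 (÷-5/4) = (0, 1, 7/5)
  row 0: subtract -3/4×row1 = (1, 0, 9/5)
  row 2: subtract 1/4×row1 = (0, 0, -3/5)
step 3: normalize row 2 (÷-3/5) = (0, 0, 1)
  row 0: subtract 9/5×row2 = (1, 0, 0)
  row 1: subtract 7/5×row2 = (0, 1, 0)

pivot columns: 0, 1, 2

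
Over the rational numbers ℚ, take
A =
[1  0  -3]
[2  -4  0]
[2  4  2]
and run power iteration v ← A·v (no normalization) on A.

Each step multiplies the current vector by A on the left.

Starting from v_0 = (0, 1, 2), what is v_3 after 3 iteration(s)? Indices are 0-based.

v_0 = (0, 1, 2).
v_1 = A·v_0 = (-6, -4, 8).
v_2 = A·v_1 = (-30, 4, -12).
v_3 = A·v_2 = (6, -76, -68).

v_3 = (6, -76, -68)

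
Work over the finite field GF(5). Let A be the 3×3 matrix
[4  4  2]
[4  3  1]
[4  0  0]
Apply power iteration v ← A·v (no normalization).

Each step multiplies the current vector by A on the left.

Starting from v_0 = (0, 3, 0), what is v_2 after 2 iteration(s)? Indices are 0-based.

v_0 = (0, 3, 0).
v_1 = A·v_0 = (2, 4, 0).
v_2 = A·v_1 = (4, 0, 3).

v_2 = (4, 0, 3)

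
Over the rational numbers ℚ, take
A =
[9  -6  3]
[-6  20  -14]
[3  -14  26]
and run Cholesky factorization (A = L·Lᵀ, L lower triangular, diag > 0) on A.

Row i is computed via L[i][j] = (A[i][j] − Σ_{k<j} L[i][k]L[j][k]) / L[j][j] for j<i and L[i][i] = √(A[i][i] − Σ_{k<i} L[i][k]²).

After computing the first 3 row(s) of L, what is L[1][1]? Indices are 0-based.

L[1][1] = 4

Step 1: L[0][0] = √(9) = 3.
  L[1][0] = (-6) / L[0][0] = -2.
Step 2: L[1][1] = √(16) = 4.
  L[2][0] = (3) / L[0][0] = 1.
  L[2][1] = (-12) / L[1][1] = -3.
Step 3: L[2][2] = √(16) = 4.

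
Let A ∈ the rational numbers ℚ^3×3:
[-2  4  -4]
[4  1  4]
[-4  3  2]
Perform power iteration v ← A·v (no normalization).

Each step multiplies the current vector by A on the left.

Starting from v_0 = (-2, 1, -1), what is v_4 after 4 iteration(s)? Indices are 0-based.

v_0 = (-2, 1, -1).
v_1 = A·v_0 = (12, -11, 9).
v_2 = A·v_1 = (-104, 73, -63).
v_3 = A·v_2 = (752, -595, 509).
v_4 = A·v_3 = (-5920, 4449, -3775).

v_4 = (-5920, 4449, -3775)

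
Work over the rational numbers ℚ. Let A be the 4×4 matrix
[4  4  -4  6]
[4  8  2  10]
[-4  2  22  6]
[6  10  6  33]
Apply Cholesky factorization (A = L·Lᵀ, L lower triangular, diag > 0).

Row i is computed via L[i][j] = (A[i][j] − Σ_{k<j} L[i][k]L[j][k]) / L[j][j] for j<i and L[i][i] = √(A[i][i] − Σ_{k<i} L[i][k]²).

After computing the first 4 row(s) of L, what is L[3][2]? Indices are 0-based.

L[3][2] = 2

Step 1: L[0][0] = √(4) = 2.
  L[1][0] = (4) / L[0][0] = 2.
Step 2: L[1][1] = √(4) = 2.
  L[2][0] = (-4) / L[0][0] = -2.
  L[2][1] = (6) / L[1][1] = 3.
Step 3: L[2][2] = √(9) = 3.
  L[3][0] = (6) / L[0][0] = 3.
  L[3][1] = (4) / L[1][1] = 2.
  L[3][2] = (6) / L[2][2] = 2.
Step 4: L[3][3] = √(16) = 4.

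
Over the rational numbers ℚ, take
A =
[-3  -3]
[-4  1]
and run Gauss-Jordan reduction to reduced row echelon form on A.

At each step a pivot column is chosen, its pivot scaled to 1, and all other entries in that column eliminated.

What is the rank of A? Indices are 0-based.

rank = 2

step 1: normalize row 0 (÷-3) = (1, 1)
  row 1: subtract -4×row0 = (0, 5)
step 2: normalize row 1 (÷5) = (0, 1)
  row 0: subtract 1×row1 = (1, 0)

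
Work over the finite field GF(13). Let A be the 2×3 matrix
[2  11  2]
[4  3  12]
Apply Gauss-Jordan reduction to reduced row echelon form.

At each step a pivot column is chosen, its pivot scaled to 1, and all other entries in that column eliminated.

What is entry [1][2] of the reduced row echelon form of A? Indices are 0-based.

M[1][2] = 3

pivot(0,0)=2: scale R0 → (1, 12, 1)
  clear (1,0): R1 −= (4)R0 → (0, 7, 8)
pivot(1,1)=7: scale R1 → (0, 1, 3)
  clear (0,1): R0 −= (12)R1 → (1, 0, 4)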